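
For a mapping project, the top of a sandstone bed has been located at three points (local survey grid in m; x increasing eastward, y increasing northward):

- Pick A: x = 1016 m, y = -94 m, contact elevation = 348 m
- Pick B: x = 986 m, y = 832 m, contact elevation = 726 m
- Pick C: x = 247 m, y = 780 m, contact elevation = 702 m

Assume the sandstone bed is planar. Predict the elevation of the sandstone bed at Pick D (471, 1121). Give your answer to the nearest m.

842 m

Let the plane be z = a·x + b·y + c.
Pick B−Pick A: −30a + 926b = 378;  Pick C−Pick A: −769a + 874b = 354.
Solving gives a = 0.00374, b = 0.40833.
Then c = 348 − a·1016 − b·-94 = 382.58.
At (471, 1121): z = 1.8 + 457.7 + 382.58 = 842.1 m.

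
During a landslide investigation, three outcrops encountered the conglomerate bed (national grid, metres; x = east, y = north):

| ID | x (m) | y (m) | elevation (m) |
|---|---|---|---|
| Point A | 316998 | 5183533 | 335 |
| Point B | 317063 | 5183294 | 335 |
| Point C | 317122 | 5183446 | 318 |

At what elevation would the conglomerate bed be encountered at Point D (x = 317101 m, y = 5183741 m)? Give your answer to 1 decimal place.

Let the plane be z = a·x + b·y + c.
Point B−Point A: 65a − 239b = 0;  Point C−Point A: 124a − 87b = −17.
Solving gives a = −0.169425795, b = −0.046078145.
Then c = 335 − a·316998 − b·5183533 = 292890.22.
At (317101, 5183741): z = −53725.1 − 238857.2 + 292890.22 = 308.0 m.

308.0 m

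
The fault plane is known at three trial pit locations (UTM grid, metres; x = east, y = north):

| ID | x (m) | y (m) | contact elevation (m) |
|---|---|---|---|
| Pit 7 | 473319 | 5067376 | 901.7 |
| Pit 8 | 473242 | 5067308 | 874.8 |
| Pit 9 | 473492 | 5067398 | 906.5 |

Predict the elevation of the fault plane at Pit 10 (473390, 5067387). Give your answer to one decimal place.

Let the plane be z = a·x + b·y + c.
Pit 8−Pit 7: −77a − 68b = −26.9;  Pit 9−Pit 7: 173a + 22b = 4.8.
Solving gives a = −0.026355511, b = 0.425431976.
Then c = 901.7 − a·473319 − b·5067376 = −2142447.52.
At (473390, 5067387): z = −12476.4 + 2155828.5 − 2142447.52 = 904.5 m.

904.5 m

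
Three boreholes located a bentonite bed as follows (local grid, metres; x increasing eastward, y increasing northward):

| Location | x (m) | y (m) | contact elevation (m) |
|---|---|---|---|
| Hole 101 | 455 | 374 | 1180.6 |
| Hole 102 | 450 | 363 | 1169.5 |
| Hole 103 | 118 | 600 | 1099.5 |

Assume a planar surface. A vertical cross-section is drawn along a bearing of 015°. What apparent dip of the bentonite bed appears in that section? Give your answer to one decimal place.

40.3°

Two edge vectors: Hole 101→Hole 102 = (-5, -11, -11.1), Hole 101→Hole 103 = (-337, 226, -81.1).
Normal n = (Hole 101→Hole 102) × (Hole 101→Hole 103) = (3400.7, 3335.2, -4837).
So ∂z/∂x = −n_x/n_z = 0.70306 and ∂z/∂y = −n_y/n_z = 0.68952.
Unit vector along 015° is (sin 15°, cos 15°) = (0.2588, 0.9659).
Slope in that direction = a·(0.2588) + b·(0.9659) = 0.84799.
Apparent dip = arctan|0.84799| = 40.3° (true dip is 44.6°, so apparent ≤ true as expected).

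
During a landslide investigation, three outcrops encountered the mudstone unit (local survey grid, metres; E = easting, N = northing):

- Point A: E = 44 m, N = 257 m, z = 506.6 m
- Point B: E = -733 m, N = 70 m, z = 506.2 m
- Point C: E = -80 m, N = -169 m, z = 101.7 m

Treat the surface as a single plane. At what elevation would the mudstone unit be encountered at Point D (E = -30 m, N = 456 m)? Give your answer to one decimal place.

728.1 m

Let the plane be z = a·E + b·N + c.
Point B−Point A: −777a − 187b = −0.4;  Point C−Point A: −124a − 426b = −404.9.
Solving gives a = −0.24543, b = 1.02191.
Then c = 506.6 − a·44 − b·257 = 254.77.
At (-30, 456): z = 7.4 + 466.0 + 254.77 = 728.1 m.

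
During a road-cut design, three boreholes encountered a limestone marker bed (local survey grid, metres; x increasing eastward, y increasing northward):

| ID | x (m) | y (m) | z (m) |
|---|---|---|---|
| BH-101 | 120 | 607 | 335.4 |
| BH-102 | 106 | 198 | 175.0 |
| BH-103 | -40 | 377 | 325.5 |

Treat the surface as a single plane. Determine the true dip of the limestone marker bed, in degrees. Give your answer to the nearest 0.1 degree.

Let the plane be z = a·x + b·y + c.
BH-102−BH-101: −14a − 409b = −160.4;  BH-103−BH-101: −160a − 230b = −9.9.
Solving gives a = −0.52785, b = 0.41024.
Gradient magnitude |∇z| = √(a² + b²) = √(0.27863 + 0.16830) = 0.66853.
True dip = arctan(0.66853) = 33.8°, dipping toward SE (azimuth ≈ 128°).

33.8°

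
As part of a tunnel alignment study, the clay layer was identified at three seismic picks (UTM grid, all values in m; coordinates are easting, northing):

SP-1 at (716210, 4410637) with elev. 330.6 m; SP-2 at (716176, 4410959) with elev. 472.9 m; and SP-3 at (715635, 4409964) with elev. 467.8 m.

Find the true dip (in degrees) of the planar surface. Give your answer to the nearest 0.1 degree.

Two edge vectors: SP-1→SP-2 = (-34, 322, 142.3), SP-1→SP-3 = (-575, -673, 137.2).
Normal n = (SP-1→SP-2) × (SP-1→SP-3) = (139946.3, -77157.7, 208032).
So ∂z/∂easting = −n_x/n_z = −0.67272 and ∂z/∂northing = −n_y/n_z = 0.37089.
Gradient magnitude |∇z| = √(a² + b²) = √(0.45255 + 0.13756) = 0.76818.
True dip = arctan(0.76818) = 37.5°, dipping toward ESE (azimuth ≈ 119°).

37.5°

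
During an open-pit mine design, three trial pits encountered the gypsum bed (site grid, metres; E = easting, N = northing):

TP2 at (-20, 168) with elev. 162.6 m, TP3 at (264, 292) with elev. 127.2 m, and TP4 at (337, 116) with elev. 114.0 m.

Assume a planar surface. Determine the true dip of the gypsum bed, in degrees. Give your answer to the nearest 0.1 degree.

Let the plane be z = a·E + b·N + c.
TP3−TP2: 284a + 124b = −35.4;  TP4−TP2: 357a − 52b = −48.6.
Solving gives a = −0.13326, b = 0.01973.
Gradient magnitude |∇z| = √(a² + b²) = √(0.01776 + 0.00039) = 0.13471.
True dip = arctan(0.13471) = 7.7°, dipping toward E (azimuth ≈ 098°).

7.7°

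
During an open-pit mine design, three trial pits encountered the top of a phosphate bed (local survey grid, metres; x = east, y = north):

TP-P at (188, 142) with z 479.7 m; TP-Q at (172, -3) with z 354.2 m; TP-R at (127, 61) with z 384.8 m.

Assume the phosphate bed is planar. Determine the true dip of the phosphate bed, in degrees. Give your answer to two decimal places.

Let the plane be z = a·x + b·y + c.
TP-Q−TP-P: −16a − 145b = −125.5;  TP-R−TP-P: −61a − 81b = −94.9.
Solving gives a = 0.47622, b = 0.81297.
Gradient magnitude |∇z| = √(a² + b²) = √(0.22679 + 0.66092) = 0.94218.
True dip = arctan(0.94218) = 43.29°, dipping toward SSW (azimuth ≈ 210°).

43.29°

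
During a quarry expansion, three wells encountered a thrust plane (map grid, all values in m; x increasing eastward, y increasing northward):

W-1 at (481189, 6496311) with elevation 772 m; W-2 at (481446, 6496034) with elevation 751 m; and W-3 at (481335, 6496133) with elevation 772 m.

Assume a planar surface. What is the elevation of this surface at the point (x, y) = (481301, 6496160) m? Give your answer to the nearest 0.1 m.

Two edge vectors: W-1→W-2 = (257, -277, -21), W-1→W-3 = (146, -178, 0).
Normal n = (W-1→W-2) × (W-1→W-3) = (-3738, -3066, -5304).
So ∂z/∂x = −n_x/n_z = −0.704751131 and ∂z/∂y = −n_y/n_z = −0.578054299.
Intercept c from W-1: 772 + 339118.49 + 3755220.50 = 4095110.99.
At (481301, 6496160): z = −339197.4 − 3755133.2 + 4095110.99 = 780.4 m.

780.4 m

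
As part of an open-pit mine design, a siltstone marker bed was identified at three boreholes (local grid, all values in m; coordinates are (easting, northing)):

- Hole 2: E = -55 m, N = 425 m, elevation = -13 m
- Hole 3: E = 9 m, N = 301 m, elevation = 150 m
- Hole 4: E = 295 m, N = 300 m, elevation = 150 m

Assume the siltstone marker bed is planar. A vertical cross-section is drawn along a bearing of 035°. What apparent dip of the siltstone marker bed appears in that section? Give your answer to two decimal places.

47.24°

Two edge vectors: Hole 2→Hole 3 = (64, -124, 163), Hole 2→Hole 4 = (350, -125, 163).
Normal n = (Hole 2→Hole 3) × (Hole 2→Hole 4) = (163, 46618, 35400).
So ∂z/∂E = −n_x/n_z = −0.00460 and ∂z/∂N = −n_y/n_z = −1.31689.
Unit vector along 035° is (sin 35°, cos 35°) = (0.5736, 0.8192).
Slope in that direction = a·(0.5736) + b·(0.8192) = −1.08138.
Apparent dip = arctan|1.08138| = 47.24° (true dip is 52.8°, so apparent ≤ true as expected).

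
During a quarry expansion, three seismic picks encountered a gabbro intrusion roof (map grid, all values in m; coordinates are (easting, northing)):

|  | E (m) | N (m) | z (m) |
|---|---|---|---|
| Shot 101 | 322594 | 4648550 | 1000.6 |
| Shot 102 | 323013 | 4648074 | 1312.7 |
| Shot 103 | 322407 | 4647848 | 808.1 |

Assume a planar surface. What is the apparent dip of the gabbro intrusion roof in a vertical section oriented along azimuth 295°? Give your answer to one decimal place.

Let the plane be z = a·E + b·N + c.
Shot 102−Shot 101: 419a − 476b = 312.1;  Shot 103−Shot 101: −187a − 702b = −192.5.
Solving gives a = 0.81097, b = 0.05819.
Unit vector along 295° is (sin 295°, cos 295°) = (-0.9063, 0.4226).
Slope in that direction = a·(-0.9063) + b·(0.4226) = −0.71040.
Apparent dip = arctan|0.71040| = 35.4° (true dip is 39.1°, so apparent ≤ true as expected).

35.4°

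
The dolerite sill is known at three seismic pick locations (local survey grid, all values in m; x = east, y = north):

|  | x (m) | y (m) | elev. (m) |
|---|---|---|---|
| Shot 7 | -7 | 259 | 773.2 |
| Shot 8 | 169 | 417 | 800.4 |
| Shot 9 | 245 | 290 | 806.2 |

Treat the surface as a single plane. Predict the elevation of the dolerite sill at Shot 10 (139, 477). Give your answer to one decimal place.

798.4 m

Let the plane be z = a·x + b·y + c.
Shot 8−Shot 7: 176a + 158b = 27.2;  Shot 9−Shot 7: 252a + 31b = 33.
Solving gives a = 0.12721, b = 0.03045.
Then c = 773.2 − a·-7 − b·259 = 766.20.
At (139, 477): z = 17.7 + 14.5 + 766.20 = 798.4 m.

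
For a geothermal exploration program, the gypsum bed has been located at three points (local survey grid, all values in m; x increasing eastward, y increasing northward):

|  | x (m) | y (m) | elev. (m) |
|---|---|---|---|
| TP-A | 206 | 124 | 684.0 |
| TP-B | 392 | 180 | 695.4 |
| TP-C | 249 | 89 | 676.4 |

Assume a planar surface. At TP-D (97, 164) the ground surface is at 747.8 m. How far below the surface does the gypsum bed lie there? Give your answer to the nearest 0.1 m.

Let the plane be z = a·x + b·y + c.
TP-B−TP-A: 186a + 56b = 11.4;  TP-C−TP-A: 43a − 35b = −7.6.
Solving gives a = −0.00298, b = 0.21348.
Then c = 684 − a·206 − b·124 = 658.14.
At (97, 164): z_contact = −0.29 + 35.01 + 658.14 = 692.86 m.
Depth below ground = 747.8 − 692.86 = 54.9 m.

54.9 m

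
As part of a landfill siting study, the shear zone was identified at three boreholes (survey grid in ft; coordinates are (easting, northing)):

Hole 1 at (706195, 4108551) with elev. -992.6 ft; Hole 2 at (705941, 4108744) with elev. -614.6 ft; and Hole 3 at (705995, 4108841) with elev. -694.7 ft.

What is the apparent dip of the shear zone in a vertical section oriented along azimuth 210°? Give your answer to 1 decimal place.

Let the plane be z = a·E + b·N + c.
Hole 2−Hole 1: −254a + 193b = 378;  Hole 3−Hole 1: −200a + 290b = 297.9.
Solving gives a = −1.48675, b = 0.00190.
Unit vector along 210° is (sin 210°, cos 210°) = (-0.5000, -0.8660).
Slope in that direction = a·(-0.5000) + b·(-0.8660) = 0.74173.
Apparent dip = arctan|0.74173| = 36.6° (true dip is 56.1°, so apparent ≤ true as expected).

36.6°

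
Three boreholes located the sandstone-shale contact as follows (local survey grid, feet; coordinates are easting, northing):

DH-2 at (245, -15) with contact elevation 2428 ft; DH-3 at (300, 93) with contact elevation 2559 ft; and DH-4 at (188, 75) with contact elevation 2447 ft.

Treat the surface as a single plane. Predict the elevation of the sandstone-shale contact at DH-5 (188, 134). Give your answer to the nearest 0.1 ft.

2492.2 ft

Two edge vectors: DH-2→DH-3 = (55, 108, 131), DH-2→DH-4 = (-57, 90, 19).
Normal n = (DH-2→DH-3) × (DH-2→DH-4) = (-9738, -8512, 11106).
So ∂z/∂easting = −n_x/n_z = 0.87682 and ∂z/∂northing = −n_y/n_z = 0.76643.
Intercept c from DH-2: 2428 − 214.82 + 11.50 = 2224.67.
At (188, 134): z = 164.8 + 102.7 + 2224.67 = 2492.2 ft.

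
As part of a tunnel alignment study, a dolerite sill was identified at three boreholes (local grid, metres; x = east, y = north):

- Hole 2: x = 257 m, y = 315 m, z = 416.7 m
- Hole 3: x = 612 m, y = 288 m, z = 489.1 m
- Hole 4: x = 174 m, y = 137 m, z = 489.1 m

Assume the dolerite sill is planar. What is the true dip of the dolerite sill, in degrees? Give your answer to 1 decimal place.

Two edge vectors: Hole 2→Hole 3 = (355, -27, 72.4), Hole 2→Hole 4 = (-83, -178, 72.4).
Normal n = (Hole 2→Hole 3) × (Hole 2→Hole 4) = (10932.4, -31711.2, -65431).
So ∂z/∂x = −n_x/n_z = 0.16708 and ∂z/∂y = −n_y/n_z = −0.48465.
Gradient magnitude |∇z| = √(a² + b²) = √(0.02792 + 0.23489) = 0.51264.
True dip = arctan(0.51264) = 27.1°, dipping toward NNW (azimuth ≈ 341°).

27.1°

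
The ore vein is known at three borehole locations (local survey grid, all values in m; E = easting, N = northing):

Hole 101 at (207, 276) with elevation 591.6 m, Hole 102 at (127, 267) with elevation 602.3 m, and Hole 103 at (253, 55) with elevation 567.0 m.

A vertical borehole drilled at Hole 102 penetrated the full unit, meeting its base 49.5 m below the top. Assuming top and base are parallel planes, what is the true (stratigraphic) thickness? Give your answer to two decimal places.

48.84 m

Let the plane be z = a·E + b·N + c.
Hole 102−Hole 101: −80a − 9b = 10.7;  Hole 103−Hole 101: 46a − 221b = −24.6.
Solving gives a = −0.14293, b = 0.08156.
|∇z| = √(a²+b²) = 0.16456, so dip δ = arctan(0.16456) = 9.34°.
True thickness = vertical thickness × cos δ = 49.5 × cos 9.34° = 48.84 m.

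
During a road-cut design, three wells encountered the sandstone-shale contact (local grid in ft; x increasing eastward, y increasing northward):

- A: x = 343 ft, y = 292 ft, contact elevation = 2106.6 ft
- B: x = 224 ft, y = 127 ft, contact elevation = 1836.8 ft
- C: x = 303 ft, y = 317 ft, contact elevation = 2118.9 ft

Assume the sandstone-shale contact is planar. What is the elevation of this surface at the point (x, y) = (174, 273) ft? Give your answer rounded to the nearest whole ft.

1999 ft

Two edge vectors: A→B = (-119, -165, -269.8), A→C = (-40, 25, 12.3).
Normal n = (A→B) × (A→C) = (4715.5, 12255.7, -9575).
So ∂z/∂x = −n_x/n_z = 0.49248 and ∂z/∂y = −n_y/n_z = 1.27997.
Intercept c from A: 2106.6 − 168.92 − 373.75 = 1563.93.
At (174, 273): z = 85.7 + 349.4 + 1563.93 = 1999.1 ft.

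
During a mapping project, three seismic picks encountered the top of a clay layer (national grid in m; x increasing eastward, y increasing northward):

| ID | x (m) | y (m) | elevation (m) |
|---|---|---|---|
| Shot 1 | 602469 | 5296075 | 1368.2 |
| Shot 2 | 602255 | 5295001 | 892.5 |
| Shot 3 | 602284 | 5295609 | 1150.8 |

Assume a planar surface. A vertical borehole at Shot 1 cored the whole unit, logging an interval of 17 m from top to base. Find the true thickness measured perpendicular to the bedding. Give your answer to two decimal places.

Let the plane be z = a·x + b·y + c.
Shot 2−Shot 1: −214a − 1074b = −475.7;  Shot 3−Shot 1: −185a − 466b = −217.4.
Solving gives a = 0.11935, b = 0.41914.
|∇z| = √(a²+b²) = 0.43580, so dip δ = arctan(0.43580) = 23.55°.
True thickness = vertical thickness × cos δ = 17 × cos 23.55° = 15.58 m.

15.58 m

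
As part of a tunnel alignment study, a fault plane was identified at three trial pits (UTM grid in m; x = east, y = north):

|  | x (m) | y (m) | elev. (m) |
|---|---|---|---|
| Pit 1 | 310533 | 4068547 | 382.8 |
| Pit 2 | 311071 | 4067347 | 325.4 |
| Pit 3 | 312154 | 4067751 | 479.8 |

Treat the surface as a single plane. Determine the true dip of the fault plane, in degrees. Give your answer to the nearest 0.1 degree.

8.2°

Let the plane be z = a·x + b·y + c.
Pit 2−Pit 1: 538a − 1200b = −57.4;  Pit 3−Pit 1: 1621a − 796b = 97.
Solving gives a = 0.10685, b = 0.09574.
Gradient magnitude |∇z| = √(a² + b²) = √(0.01142 + 0.00917) = 0.14347.
True dip = arctan(0.14347) = 8.2°, dipping toward SW (azimuth ≈ 228°).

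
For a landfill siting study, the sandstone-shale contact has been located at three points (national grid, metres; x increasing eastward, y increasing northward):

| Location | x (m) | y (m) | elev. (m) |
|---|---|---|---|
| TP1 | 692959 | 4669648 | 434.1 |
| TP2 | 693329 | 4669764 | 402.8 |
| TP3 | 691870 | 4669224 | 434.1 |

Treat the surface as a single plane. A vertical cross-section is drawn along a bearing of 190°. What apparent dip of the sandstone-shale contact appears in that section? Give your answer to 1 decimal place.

Two edge vectors: TP1→TP2 = (370, 116, -31.3), TP1→TP3 = (-1089, -424, 0).
Normal n = (TP1→TP2) × (TP1→TP3) = (-13271.2, 34085.7, -30556).
So ∂z/∂x = −n_x/n_z = −0.43432 and ∂z/∂y = −n_y/n_z = 1.11552.
Unit vector along 190° is (sin 190°, cos 190°) = (-0.1736, -0.9848).
Slope in that direction = a·(-0.1736) + b·(-0.9848) = −1.02315.
Apparent dip = arctan|1.02315| = 45.7° (true dip is 50.1°, so apparent ≤ true as expected).

45.7°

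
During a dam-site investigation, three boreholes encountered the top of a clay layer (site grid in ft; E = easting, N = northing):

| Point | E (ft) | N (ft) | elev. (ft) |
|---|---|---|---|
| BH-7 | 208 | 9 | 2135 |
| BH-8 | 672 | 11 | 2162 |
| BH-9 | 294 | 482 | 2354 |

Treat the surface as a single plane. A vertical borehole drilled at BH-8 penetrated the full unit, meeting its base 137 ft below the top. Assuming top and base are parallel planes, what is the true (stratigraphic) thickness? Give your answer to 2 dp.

124.64 ft

Let the plane be z = a·E + b·N + c.
BH-8−BH-7: 464a + 2b = 27;  BH-9−BH-7: 86a + 473b = 219.
Solving gives a = 0.05624, b = 0.45278.
|∇z| = √(a²+b²) = 0.45626, so dip δ = arctan(0.45626) = 24.53°.
True thickness = vertical thickness × cos δ = 137 × cos 24.53° = 124.64 ft.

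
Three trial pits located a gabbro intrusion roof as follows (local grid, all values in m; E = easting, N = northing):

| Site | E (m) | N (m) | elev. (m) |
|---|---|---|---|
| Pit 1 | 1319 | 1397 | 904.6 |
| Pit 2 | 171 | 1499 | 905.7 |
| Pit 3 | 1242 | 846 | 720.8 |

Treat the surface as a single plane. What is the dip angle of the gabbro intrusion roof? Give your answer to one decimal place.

18.3°

Two edge vectors: Pit 1→Pit 2 = (-1148, 102, 1.1), Pit 1→Pit 3 = (-77, -551, -183.8).
Normal n = (Pit 1→Pit 2) × (Pit 1→Pit 3) = (-18141.5, -211087.1, 640402).
So ∂z/∂E = −n_x/n_z = 0.02833 and ∂z/∂N = −n_y/n_z = 0.32962.
Gradient magnitude |∇z| = √(a² + b²) = √(0.00080 + 0.10865) = 0.33083.
True dip = arctan(0.33083) = 18.3°, dipping toward S (azimuth ≈ 185°).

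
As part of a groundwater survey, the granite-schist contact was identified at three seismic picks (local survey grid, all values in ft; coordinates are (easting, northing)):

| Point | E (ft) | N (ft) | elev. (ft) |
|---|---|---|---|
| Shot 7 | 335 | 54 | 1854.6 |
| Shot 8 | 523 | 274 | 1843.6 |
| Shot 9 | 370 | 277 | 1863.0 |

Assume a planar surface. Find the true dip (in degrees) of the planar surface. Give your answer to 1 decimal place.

Two edge vectors: Shot 7→Shot 8 = (188, 220, -11), Shot 7→Shot 9 = (35, 223, 8.4).
Normal n = (Shot 7→Shot 8) × (Shot 7→Shot 9) = (4301, -1964.2, 34224).
So ∂z/∂E = −n_x/n_z = −0.12567 and ∂z/∂N = −n_y/n_z = 0.05739.
Gradient magnitude |∇z| = √(a² + b²) = √(0.01579 + 0.00329) = 0.13816.
True dip = arctan(0.13816) = 7.9°, dipping toward ESE (azimuth ≈ 115°).

7.9°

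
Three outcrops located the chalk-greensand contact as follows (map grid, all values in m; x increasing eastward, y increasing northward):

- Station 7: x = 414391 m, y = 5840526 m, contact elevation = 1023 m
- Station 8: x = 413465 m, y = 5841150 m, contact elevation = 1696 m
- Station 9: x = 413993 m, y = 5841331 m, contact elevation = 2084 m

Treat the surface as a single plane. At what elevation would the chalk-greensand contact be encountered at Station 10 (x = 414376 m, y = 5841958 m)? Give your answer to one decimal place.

3078.1 m

Let the plane be z = a·x + b·y + c.
Station 8−Station 7: −926a + 624b = 673;  Station 9−Station 7: −398a + 805b = 1061.
Solving gives a = 0.242012320, b = 1.437665718.
Then c = 1023 − a·414391 − b·5840526 = −8495988.74.
At (414376, 5841958): z = 100284.1 + 8398782.7 − 8495988.74 = 3078.1 m.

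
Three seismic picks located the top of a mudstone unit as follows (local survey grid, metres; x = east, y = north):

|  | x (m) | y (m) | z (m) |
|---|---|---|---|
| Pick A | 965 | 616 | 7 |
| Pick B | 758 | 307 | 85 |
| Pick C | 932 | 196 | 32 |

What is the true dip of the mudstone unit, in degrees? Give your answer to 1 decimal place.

18.2°

Two edge vectors: Pick A→Pick B = (-207, -309, 78), Pick A→Pick C = (-33, -420, 25).
Normal n = (Pick A→Pick B) × (Pick A→Pick C) = (25035, 2601, 76743).
So ∂z/∂x = −n_x/n_z = −0.32622 and ∂z/∂y = −n_y/n_z = −0.03389.
Gradient magnitude |∇z| = √(a² + b²) = √(0.10642 + 0.00115) = 0.32797.
True dip = arctan(0.32797) = 18.2°, dipping toward E (azimuth ≈ 084°).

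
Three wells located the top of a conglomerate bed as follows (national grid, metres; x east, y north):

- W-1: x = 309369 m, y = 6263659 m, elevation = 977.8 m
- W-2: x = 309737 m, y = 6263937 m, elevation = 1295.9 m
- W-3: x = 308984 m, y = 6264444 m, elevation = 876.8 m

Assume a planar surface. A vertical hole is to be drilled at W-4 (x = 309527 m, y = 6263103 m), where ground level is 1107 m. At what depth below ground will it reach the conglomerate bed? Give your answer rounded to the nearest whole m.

Let the plane be z = a·x + b·y + c.
W-2−W-1: 368a + 278b = 318.1;  W-3−W-1: −385a + 785b = −101.
Solving gives a = 0.70164052, b = 0.21545427.
Then c = 977.8 − a·309369 − b·6263659 = −1565620.10.
At (309527, 6263103): z_contact = 217176.7 + 1349412.3 − 1565620.10 = 968.9 m.
Depth below ground = 1107 − 968.9 = 138 m.

138 m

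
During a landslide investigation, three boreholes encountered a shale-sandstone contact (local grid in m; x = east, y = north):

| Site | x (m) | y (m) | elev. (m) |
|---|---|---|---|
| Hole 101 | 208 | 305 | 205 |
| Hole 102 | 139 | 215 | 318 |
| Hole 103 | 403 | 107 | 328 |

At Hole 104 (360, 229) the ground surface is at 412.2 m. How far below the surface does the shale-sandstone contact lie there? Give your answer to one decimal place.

Let the plane be z = a·x + b·y + c.
Hole 102−Hole 101: −69a − 90b = 113;  Hole 103−Hole 101: 195a − 198b = 123.
Solving gives a = −0.36217, b = −0.97789.
Then c = 205 − a·208 − b·305 = 578.59.
At (360, 229): z_contact = −130.38 − 223.94 + 578.59 = 224.27 m.
Depth below ground = 412.2 − 224.27 = 187.9 m.

187.9 m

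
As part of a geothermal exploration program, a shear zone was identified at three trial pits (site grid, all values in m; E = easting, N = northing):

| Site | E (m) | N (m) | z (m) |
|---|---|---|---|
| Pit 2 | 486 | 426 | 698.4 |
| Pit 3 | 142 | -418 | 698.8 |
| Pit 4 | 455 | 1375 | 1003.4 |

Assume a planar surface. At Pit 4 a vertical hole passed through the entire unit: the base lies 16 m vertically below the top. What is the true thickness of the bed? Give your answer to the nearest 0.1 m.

12.6 m

Two edge vectors: Pit 2→Pit 3 = (-344, -844, 0.4), Pit 2→Pit 4 = (-31, 949, 305).
Normal n = (Pit 2→Pit 3) × (Pit 2→Pit 4) = (-257799.6, 104907.6, -352620).
So ∂z/∂E = −n_x/n_z = −0.73110 and ∂z/∂N = −n_y/n_z = 0.29751.
|∇z| = √(a²+b²) = 0.78931, so dip δ = arctan(0.78931) = 38.28°.
True thickness = vertical thickness × cos δ = 16 × cos 38.28° = 12.6 m.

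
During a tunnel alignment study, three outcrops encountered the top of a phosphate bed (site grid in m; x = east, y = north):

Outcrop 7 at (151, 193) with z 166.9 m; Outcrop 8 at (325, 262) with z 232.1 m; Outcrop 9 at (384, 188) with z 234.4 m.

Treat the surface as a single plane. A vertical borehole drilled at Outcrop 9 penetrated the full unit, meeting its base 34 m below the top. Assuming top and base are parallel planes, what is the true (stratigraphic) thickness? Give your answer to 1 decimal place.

Let the plane be z = a·x + b·y + c.
Outcrop 8−Outcrop 7: 174a + 69b = 65.2;  Outcrop 9−Outcrop 7: 233a − 5b = 67.5.
Solving gives a = 0.29406, b = 0.20338.
|∇z| = √(a²+b²) = 0.35754, so dip δ = arctan(0.35754) = 19.67°.
True thickness = vertical thickness × cos δ = 34 × cos 19.67° = 32.0 m.

32.0 m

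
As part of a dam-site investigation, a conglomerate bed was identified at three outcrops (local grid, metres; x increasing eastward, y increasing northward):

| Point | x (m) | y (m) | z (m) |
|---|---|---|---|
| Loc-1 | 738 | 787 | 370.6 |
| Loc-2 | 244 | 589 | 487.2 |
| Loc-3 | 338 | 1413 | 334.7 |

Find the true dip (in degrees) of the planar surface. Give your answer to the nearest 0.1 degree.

Let the plane be z = a·x + b·y + c.
Loc-2−Loc-1: −494a − 198b = 116.6;  Loc-3−Loc-1: −400a + 626b = −35.9.
Solving gives a = −0.16961, b = −0.16572.
Gradient magnitude |∇z| = √(a² + b²) = √(0.02877 + 0.02746) = 0.23713.
True dip = arctan(0.23713) = 13.3°, dipping toward NE (azimuth ≈ 046°).

13.3°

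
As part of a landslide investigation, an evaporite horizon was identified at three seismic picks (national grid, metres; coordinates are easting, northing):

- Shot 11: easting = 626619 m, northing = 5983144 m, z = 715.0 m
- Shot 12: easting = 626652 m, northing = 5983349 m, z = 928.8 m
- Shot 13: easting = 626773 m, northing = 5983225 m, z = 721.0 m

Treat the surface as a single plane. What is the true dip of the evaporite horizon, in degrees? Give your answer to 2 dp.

Two edge vectors: Shot 11→Shot 12 = (33, 205, 213.8), Shot 11→Shot 13 = (154, 81, 6).
Normal n = (Shot 11→Shot 12) × (Shot 11→Shot 13) = (-16087.8, 32727.2, -28897).
So ∂z/∂easting = −n_x/n_z = −0.55673 and ∂z/∂northing = −n_y/n_z = 1.13255.
Gradient magnitude |∇z| = √(a² + b²) = √(0.30995 + 1.28266) = 1.26199.
True dip = arctan(1.26199) = 51.61°, dipping toward SSE (azimuth ≈ 154°).

51.61°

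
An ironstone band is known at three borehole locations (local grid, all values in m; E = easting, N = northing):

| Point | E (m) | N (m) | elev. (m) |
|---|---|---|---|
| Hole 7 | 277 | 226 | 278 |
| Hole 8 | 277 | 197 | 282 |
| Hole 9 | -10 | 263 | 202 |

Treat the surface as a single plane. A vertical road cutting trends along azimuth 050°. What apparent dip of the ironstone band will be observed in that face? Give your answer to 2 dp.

5.74°

Let the plane be z = a·E + b·N + c.
Hole 8−Hole 7: 0a − 29b = 4;  Hole 9−Hole 7: −287a + 37b = −76.
Solving gives a = 0.24703, b = −0.13793.
Unit vector along 050° is (sin 50°, cos 50°) = (0.7660, 0.6428).
Slope in that direction = a·(0.7660) + b·(0.6428) = 0.10057.
Apparent dip = arctan|0.10057| = 5.74° (true dip is 15.8°, so apparent ≤ true as expected).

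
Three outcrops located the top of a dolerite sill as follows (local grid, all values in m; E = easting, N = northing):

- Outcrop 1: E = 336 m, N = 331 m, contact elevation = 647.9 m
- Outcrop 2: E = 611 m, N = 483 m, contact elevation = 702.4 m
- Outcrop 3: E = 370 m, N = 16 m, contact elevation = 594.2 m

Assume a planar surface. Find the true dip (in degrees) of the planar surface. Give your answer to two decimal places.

Two edge vectors: Outcrop 1→Outcrop 2 = (275, 152, 54.5), Outcrop 1→Outcrop 3 = (34, -315, -53.7).
Normal n = (Outcrop 1→Outcrop 2) × (Outcrop 1→Outcrop 3) = (9005.1, 16620.5, -91793).
So ∂z/∂E = −n_x/n_z = 0.09810 and ∂z/∂N = −n_y/n_z = 0.18107.
Gradient magnitude |∇z| = √(a² + b²) = √(0.00962 + 0.03278) = 0.20593.
True dip = arctan(0.20593) = 11.64°, dipping toward SSW (azimuth ≈ 208°).

11.64°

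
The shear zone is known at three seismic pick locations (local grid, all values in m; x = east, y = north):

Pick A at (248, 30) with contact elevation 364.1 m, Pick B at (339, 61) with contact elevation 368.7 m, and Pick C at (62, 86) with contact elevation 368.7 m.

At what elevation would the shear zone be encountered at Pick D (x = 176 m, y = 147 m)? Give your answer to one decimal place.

Two edge vectors: Pick A→Pick B = (91, 31, 4.6), Pick A→Pick C = (-186, 56, 4.6).
Normal n = (Pick A→Pick B) × (Pick A→Pick C) = (-115, -1274.2, 10862).
So ∂z/∂x = −n_x/n_z = 0.01059 and ∂z/∂y = −n_y/n_z = 0.11731.
Intercept c from Pick A: 364.1 − 2.63 − 3.52 = 357.96.
At (176, 147): z = 1.9 + 17.2 + 357.96 = 377.1 m.

377.1 m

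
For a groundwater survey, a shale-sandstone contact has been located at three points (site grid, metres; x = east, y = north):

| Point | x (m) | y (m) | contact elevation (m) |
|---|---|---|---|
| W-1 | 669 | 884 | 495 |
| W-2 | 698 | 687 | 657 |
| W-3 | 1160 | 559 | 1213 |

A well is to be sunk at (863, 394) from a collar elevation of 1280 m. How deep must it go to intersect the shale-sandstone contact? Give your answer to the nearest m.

Let the plane be z = a·x + b·y + c.
W-2−W-1: 29a − 197b = 162;  W-3−W-1: 491a − 325b = 718.
Solving gives a = 1.01711, b = −0.67261.
Then c = 495 − a·669 − b·884 = 409.14.
At (863, 394): z_contact = 877.8 − 265.0 + 409.14 = 1021.9 m.
Depth below ground = 1280 − 1021.9 = 258 m.

258 m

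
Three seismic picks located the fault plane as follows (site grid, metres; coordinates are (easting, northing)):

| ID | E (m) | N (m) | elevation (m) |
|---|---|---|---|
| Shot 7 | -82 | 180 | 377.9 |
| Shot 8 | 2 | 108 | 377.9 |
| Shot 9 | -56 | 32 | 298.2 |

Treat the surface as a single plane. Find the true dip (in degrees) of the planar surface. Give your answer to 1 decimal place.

Let the plane be z = a·E + b·N + c.
Shot 8−Shot 7: 84a − 72b = 0;  Shot 9−Shot 7: 26a − 148b = −79.7.
Solving gives a = 0.54341, b = 0.63398.
Gradient magnitude |∇z| = √(a² + b²) = √(0.29529 + 0.40193) = 0.83500.
True dip = arctan(0.83500) = 39.9°, dipping toward SW (azimuth ≈ 221°).

39.9°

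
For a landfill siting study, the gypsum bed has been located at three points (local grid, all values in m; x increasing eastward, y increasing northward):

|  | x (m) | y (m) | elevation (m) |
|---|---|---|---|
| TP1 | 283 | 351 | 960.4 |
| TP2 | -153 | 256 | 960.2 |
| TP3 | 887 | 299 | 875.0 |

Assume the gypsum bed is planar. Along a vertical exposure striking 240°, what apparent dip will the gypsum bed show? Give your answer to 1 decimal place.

Let the plane be z = a·x + b·y + c.
TP2−TP1: −436a − 95b = −0.2;  TP3−TP1: 604a − 52b = −85.4.
Solving gives a = −0.10122, b = 0.46664.
Unit vector along 240° is (sin 240°, cos 240°) = (-0.8660, -0.5000).
Slope in that direction = a·(-0.8660) + b·(-0.5000) = −0.14566.
Apparent dip = arctan|0.14566| = 8.3° (true dip is 25.5°, so apparent ≤ true as expected).

8.3°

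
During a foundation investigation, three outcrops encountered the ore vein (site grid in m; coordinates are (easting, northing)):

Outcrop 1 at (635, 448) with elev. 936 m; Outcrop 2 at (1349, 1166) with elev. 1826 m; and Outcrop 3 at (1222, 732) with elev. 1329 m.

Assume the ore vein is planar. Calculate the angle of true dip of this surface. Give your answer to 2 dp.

Two edge vectors: Outcrop 1→Outcrop 2 = (714, 718, 890), Outcrop 1→Outcrop 3 = (587, 284, 393).
Normal n = (Outcrop 1→Outcrop 2) × (Outcrop 1→Outcrop 3) = (29414, 241828, -218690).
So ∂z/∂E = −n_x/n_z = 0.13450 and ∂z/∂N = −n_y/n_z = 1.10580.
Gradient magnitude |∇z| = √(a² + b²) = √(0.01809 + 1.22280) = 1.11395.
True dip = arctan(1.11395) = 48.09°, dipping toward S (azimuth ≈ 187°).

48.09°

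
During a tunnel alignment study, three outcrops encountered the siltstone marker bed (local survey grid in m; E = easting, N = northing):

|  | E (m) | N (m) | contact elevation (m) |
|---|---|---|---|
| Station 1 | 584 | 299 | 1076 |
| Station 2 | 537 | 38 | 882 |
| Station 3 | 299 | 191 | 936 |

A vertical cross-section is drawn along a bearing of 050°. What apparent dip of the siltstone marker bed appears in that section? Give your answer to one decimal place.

Let the plane be z = a·E + b·N + c.
Station 2−Station 1: −47a − 261b = −194;  Station 3−Station 1: −285a − 108b = −140.
Solving gives a = 0.22491, b = 0.70279.
Unit vector along 050° is (sin 50°, cos 50°) = (0.7660, 0.6428).
Slope in that direction = a·(0.7660) + b·(0.6428) = 0.62404.
Apparent dip = arctan|0.62404| = 32.0° (true dip is 36.4°, so apparent ≤ true as expected).

32.0°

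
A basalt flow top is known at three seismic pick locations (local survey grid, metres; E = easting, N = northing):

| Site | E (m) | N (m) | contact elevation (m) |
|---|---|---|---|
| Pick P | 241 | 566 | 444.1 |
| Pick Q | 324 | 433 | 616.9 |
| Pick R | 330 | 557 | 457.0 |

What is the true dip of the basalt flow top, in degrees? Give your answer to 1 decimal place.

Two edge vectors: Pick P→Pick Q = (83, -133, 172.8), Pick P→Pick R = (89, -9, 12.9).
Normal n = (Pick P→Pick Q) × (Pick P→Pick R) = (-160.5, 14308.5, 11090).
So ∂z/∂E = −n_x/n_z = 0.01447 and ∂z/∂N = −n_y/n_z = −1.29022.
Gradient magnitude |∇z| = √(a² + b²) = √(0.00021 + 1.66466) = 1.29030.
True dip = arctan(1.29030) = 52.2°, dipping toward N (azimuth ≈ 359°).

52.2°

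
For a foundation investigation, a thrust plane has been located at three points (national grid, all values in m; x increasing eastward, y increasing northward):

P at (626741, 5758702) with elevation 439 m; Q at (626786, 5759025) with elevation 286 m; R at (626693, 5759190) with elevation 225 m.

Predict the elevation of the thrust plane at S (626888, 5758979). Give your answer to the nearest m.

292 m

Two edge vectors: P→Q = (45, 323, -153), P→R = (-48, 488, -214).
Normal n = (P→Q) × (P→R) = (5542, 16974, 37464).
So ∂z/∂x = −n_x/n_z = −0.14792868 and ∂z/∂y = −n_y/n_z = −0.45307495.
Intercept c from P: 439 + 92712.97 + 2609123.63 = 2702275.60.
At (626888, 5758979): z = −92734.7 − 2609249.1 + 2702275.60 = 291.8 m.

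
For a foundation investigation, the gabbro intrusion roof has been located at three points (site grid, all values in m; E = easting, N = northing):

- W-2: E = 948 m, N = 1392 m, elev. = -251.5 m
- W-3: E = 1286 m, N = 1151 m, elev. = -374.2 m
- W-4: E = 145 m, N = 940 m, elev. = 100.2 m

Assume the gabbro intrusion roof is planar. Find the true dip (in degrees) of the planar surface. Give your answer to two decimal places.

Two edge vectors: W-2→W-3 = (338, -241, -122.7), W-2→W-4 = (-803, -452, 351.7).
Normal n = (W-2→W-3) × (W-2→W-4) = (-140220.1, -20346.5, -346299).
So ∂z/∂E = −n_x/n_z = −0.40491 and ∂z/∂N = −n_y/n_z = −0.05875.
Gradient magnitude |∇z| = √(a² + b²) = √(0.16395 + 0.00345) = 0.40915.
True dip = arctan(0.40915) = 22.25°, dipping toward E (azimuth ≈ 082°).

22.25°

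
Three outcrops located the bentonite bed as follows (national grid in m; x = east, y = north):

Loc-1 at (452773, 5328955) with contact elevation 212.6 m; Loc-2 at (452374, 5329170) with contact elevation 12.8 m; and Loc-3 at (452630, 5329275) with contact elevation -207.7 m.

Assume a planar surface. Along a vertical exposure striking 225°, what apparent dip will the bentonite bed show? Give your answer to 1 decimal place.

50.4°

Two edge vectors: Loc-1→Loc-2 = (-399, 215, -199.8), Loc-1→Loc-3 = (-143, 320, -420.3).
Normal n = (Loc-1→Loc-2) × (Loc-1→Loc-3) = (-26428.5, -139128.3, -96935).
So ∂z/∂x = −n_x/n_z = −0.27264 and ∂z/∂y = −n_y/n_z = −1.43527.
Unit vector along 225° is (sin 225°, cos 225°) = (-0.7071, -0.7071).
Slope in that direction = a·(-0.7071) + b·(-0.7071) = 1.20768.
Apparent dip = arctan|1.20768| = 50.4° (true dip is 55.6°, so apparent ≤ true as expected).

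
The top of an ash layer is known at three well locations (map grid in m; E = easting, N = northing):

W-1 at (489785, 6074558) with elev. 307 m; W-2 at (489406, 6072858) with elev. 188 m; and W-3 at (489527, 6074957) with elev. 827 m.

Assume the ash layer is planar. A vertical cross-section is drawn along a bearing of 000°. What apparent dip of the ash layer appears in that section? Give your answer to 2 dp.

21.12°

Two edge vectors: W-1→W-2 = (-379, -1700, -119), W-1→W-3 = (-258, 399, 520).
Normal n = (W-1→W-2) × (W-1→W-3) = (-836519, 227782, -589821).
So ∂z/∂E = −n_x/n_z = −1.41826 and ∂z/∂N = −n_y/n_z = 0.38619.
Unit vector along 000° is (sin 0°, cos 0°) = (0.0000, 1.0000).
Slope in that direction = a·(0.0000) + b·(1.0000) = 0.38619.
Apparent dip = arctan|0.38619| = 21.12° (true dip is 55.8°, so apparent ≤ true as expected).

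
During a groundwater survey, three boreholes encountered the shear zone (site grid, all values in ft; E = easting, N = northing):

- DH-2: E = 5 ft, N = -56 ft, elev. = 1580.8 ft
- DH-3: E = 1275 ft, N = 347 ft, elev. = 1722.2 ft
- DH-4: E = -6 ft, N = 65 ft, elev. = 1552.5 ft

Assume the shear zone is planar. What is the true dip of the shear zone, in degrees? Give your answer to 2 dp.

Two edge vectors: DH-2→DH-3 = (1270, 403, 141.4), DH-2→DH-4 = (-11, 121, -28.3).
Normal n = (DH-2→DH-3) × (DH-2→DH-4) = (-28514.3, 34385.6, 158103).
So ∂z/∂E = −n_x/n_z = 0.18035 and ∂z/∂N = −n_y/n_z = −0.21749.
Gradient magnitude |∇z| = √(a² + b²) = √(0.03253 + 0.04730) = 0.28254.
True dip = arctan(0.28254) = 15.78°, dipping toward NW (azimuth ≈ 320°).

15.78°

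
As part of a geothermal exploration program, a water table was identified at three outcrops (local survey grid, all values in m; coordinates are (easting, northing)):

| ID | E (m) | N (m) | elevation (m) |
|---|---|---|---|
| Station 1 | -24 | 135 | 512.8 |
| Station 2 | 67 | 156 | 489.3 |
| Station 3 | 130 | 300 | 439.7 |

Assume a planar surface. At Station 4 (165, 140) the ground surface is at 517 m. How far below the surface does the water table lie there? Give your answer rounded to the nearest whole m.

43 m

Let the plane be z = a·E + b·N + c.
Station 2−Station 1: 91a + 21b = −23.5;  Station 3−Station 1: 154a + 165b = −73.1.
Solving gives a = −0.19883, b = −0.25746.
Then c = 512.8 − a·-24 − b·135 = 542.78.
At (165, 140): z_contact = −32.8 − 36.0 + 542.78 = 473.9 m.
Depth below ground = 517 − 473.9 = 43 m.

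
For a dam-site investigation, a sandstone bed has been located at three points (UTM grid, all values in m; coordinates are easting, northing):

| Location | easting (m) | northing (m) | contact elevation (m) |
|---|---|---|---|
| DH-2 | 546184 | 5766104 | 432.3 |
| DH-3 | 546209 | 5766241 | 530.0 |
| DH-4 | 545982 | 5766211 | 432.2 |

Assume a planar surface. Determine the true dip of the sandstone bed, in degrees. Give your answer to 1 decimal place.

Two edge vectors: DH-2→DH-3 = (25, 137, 97.7), DH-2→DH-4 = (-202, 107, -0.1).
Normal n = (DH-2→DH-3) × (DH-2→DH-4) = (-10467.6, -19732.9, 30349).
So ∂z/∂easting = −n_x/n_z = 0.34491 and ∂z/∂northing = −n_y/n_z = 0.65020.
Gradient magnitude |∇z| = √(a² + b²) = √(0.11896 + 0.42276) = 0.73602.
True dip = arctan(0.73602) = 36.4°, dipping toward SSW (azimuth ≈ 208°).

36.4°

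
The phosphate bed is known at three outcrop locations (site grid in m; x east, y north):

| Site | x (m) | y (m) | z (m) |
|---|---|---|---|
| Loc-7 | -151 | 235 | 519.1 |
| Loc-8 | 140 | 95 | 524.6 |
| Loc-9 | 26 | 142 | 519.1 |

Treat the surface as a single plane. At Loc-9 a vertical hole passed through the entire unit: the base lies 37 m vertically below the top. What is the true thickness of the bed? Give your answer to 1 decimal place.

33.3 m

Let the plane be z = a·x + b·y + c.
Loc-8−Loc-7: 291a − 140b = 5.5;  Loc-9−Loc-7: 177a − 93b = 0.
Solving gives a = 0.22405, b = 0.42641.
|∇z| = √(a²+b²) = 0.48169, so dip δ = arctan(0.48169) = 25.72°.
True thickness = vertical thickness × cos δ = 37 × cos 25.72° = 33.3 m.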